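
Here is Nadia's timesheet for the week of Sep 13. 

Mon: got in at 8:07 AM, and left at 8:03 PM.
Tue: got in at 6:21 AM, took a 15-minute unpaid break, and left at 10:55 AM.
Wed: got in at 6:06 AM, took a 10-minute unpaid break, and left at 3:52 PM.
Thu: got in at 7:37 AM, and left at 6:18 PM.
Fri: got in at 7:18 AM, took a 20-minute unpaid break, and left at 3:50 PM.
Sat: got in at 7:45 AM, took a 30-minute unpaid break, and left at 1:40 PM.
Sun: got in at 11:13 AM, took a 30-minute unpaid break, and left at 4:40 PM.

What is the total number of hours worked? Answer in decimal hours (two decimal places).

55.10 hours

Mon: 8:07 AM–8:03 PM = 11 h 56 min
Tue: 6:21 AM–10:55 AM = 4 h 34 min; less 15 min break → 4 h 19 min
Wed: 6:06 AM–3:52 PM = 9 h 46 min; less 10 min break → 9 h 36 min
Thu: 7:37 AM–6:18 PM = 10 h 41 min
Fri: 7:18 AM–3:50 PM = 8 h 32 min; less 20 min break → 8 h 12 min
Sat: 7:45 AM–1:40 PM = 5 h 55 min; less 30 min break → 5 h 25 min
Sun: 11:13 AM–4:40 PM = 5 h 27 min; less 30 min break → 4 h 57 min
Total: 11 h 56 min + 4 h 19 min + 9 h 36 min + 10 h 41 min + 8 h 12 min + 5 h 25 min + 4 h 57 min = 55 h 6 min.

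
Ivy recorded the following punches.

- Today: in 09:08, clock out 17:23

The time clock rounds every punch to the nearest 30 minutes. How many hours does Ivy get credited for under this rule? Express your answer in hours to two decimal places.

8.50 hours

Today: in 09:08→09:00, out 17:23→17:30; 8 h 30 min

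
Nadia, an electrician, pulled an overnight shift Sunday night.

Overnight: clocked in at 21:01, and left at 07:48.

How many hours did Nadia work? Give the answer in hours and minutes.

10 h 47 min

Overnight: 21:01 → midnight = 2 h 59 min; midnight → 07:48 = 7 h 48 min; span 10 h 47 min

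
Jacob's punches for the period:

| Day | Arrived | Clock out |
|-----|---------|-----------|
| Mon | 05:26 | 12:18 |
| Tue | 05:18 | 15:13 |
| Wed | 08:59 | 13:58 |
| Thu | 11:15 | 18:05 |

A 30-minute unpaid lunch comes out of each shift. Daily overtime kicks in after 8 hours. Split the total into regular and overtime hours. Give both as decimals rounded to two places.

Regular 25.18 hours, overtime 1.42 hours

Mon: 05:26–12:18 = 6 h 52 min; less 30 min break → 6 h 22 min
Tue: 05:18–15:13 = 9 h 55 min; less 30 min break → 9 h 25 min
Wed: 08:59–13:58 = 4 h 59 min; less 30 min break → 4 h 29 min
Thu: 11:15–18:05 = 6 h 50 min; less 30 min break → 6 h 20 min
Mon reg 6 h 22 min / OT 0 h 0 min; Tue reg 8 h 0 min / OT 1 h 25 min; Wed reg 4 h 29 min / OT 0 h 0 min; Thu reg 6 h 20 min / OT 0 h 0 min.
Totals: regular 25 h 11 min, overtime 1 h 25 min.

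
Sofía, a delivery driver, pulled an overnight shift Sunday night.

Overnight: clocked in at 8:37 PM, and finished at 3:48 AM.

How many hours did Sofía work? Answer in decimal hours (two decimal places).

7.18 hours

Overnight: 8:37 PM → midnight = 3 h 23 min; midnight → 3:48 AM = 3 h 48 min; span 7 h 11 min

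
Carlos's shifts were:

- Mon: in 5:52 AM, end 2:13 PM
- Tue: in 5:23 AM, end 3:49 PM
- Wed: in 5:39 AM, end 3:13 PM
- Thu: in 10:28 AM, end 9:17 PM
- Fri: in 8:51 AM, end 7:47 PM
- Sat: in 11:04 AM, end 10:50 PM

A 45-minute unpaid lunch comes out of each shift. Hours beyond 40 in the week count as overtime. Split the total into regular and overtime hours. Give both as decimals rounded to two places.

Mon: 5:52 AM–2:13 PM = 8 h 21 min; less 45 min break → 7 h 36 min
Tue: 5:23 AM–3:49 PM = 10 h 26 min; less 45 min break → 9 h 41 min
Wed: 5:39 AM–3:13 PM = 9 h 34 min; less 45 min break → 8 h 49 min
Thu: 10:28 AM–9:17 PM = 10 h 49 min; less 45 min break → 10 h 4 min
Fri: 8:51 AM–7:47 PM = 10 h 56 min; less 45 min break → 10 h 11 min
Sat: 11:04 AM–10:50 PM = 11 h 46 min; less 45 min break → 11 h 1 min
Total worked: 57 h 22 min = 57.37 h.
Threshold 40 h → overtime 17 h 22 min, regular 40 h 0 min.

Regular 40.00 hours, overtime 17.37 hours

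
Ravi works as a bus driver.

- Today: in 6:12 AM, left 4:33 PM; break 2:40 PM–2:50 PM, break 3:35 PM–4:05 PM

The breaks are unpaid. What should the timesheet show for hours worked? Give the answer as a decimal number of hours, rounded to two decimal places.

9.68 hours

Today: 6:12 AM–4:33 PM = 10 h 21 min; less 40 min break → 9 h 41 min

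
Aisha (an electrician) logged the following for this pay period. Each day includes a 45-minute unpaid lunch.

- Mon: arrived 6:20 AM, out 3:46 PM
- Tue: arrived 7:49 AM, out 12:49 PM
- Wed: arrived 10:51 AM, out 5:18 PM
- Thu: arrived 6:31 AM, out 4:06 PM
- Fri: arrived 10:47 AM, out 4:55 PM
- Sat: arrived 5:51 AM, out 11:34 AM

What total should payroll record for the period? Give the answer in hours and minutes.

37 h 49 min

Mon: 6:20 AM–3:46 PM = 9 h 26 min; less 45 min break → 8 h 41 min
Tue: 7:49 AM–12:49 PM = 5 h 0 min; less 45 min break → 4 h 15 min
Wed: 10:51 AM–5:18 PM = 6 h 27 min; less 45 min break → 5 h 42 min
Thu: 6:31 AM–4:06 PM = 9 h 35 min; less 45 min break → 8 h 50 min
Fri: 10:47 AM–4:55 PM = 6 h 8 min; less 45 min break → 5 h 23 min
Sat: 5:51 AM–11:34 AM = 5 h 43 min; less 45 min break → 4 h 58 min
Total: 8 h 41 min + 4 h 15 min + 5 h 42 min + 8 h 50 min + 5 h 23 min + 4 h 58 min = 37 h 49 min.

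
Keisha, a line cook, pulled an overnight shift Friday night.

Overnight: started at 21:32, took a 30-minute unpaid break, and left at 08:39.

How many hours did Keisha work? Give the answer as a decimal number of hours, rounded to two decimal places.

Overnight: 21:32 → midnight = 2 h 28 min; midnight → 08:39 = 8 h 39 min; span 11 h 7 min; less 30 min break → 10 h 37 min

10.62 hours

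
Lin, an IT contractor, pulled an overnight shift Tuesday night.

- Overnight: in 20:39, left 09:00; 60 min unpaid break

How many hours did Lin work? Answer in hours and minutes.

11 h 21 min

Overnight: 20:39 → midnight = 3 h 21 min; midnight → 09:00 = 9 h 0 min; span 12 h 21 min; less 60 min break → 11 h 21 min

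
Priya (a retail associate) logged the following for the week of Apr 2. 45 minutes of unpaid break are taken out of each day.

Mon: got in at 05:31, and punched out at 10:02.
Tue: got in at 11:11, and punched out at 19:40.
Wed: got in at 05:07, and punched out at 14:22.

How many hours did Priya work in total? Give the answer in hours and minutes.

20 h 0 min

Mon: 05:31–10:02 = 4 h 31 min; less 45 min break → 3 h 46 min
Tue: 11:11–19:40 = 8 h 29 min; less 45 min break → 7 h 44 min
Wed: 05:07–14:22 = 9 h 15 min; less 45 min break → 8 h 30 min
Total: 3 h 46 min + 7 h 44 min + 8 h 30 min = 20 h 0 min.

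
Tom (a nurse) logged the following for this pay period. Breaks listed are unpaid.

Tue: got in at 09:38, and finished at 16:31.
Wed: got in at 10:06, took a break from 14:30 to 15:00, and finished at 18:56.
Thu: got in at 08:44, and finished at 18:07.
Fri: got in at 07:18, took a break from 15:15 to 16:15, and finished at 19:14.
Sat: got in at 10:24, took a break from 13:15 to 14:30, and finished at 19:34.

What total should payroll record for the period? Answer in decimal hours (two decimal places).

Tue: 09:38–16:31 = 6 h 53 min
Wed: 10:06–18:56 = 8 h 50 min; less 30 min break → 8 h 20 min
Thu: 08:44–18:07 = 9 h 23 min
Fri: 07:18–19:14 = 11 h 56 min; less 60 min break → 10 h 56 min
Sat: 10:24–19:34 = 9 h 10 min; less 75 min break → 7 h 55 min
Total: 6 h 53 min + 8 h 20 min + 9 h 23 min + 10 h 56 min + 7 h 55 min = 43 h 27 min.

43.45 hours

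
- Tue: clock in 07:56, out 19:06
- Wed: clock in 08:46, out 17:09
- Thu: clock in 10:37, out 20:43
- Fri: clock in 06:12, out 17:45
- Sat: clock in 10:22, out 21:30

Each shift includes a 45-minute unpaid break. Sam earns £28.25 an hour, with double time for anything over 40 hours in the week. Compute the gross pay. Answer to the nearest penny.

£1614.96

Tue: 07:56–19:06 = 11 h 10 min; less 45 min break → 10 h 25 min
Wed: 08:46–17:09 = 8 h 23 min; less 45 min break → 7 h 38 min
Thu: 10:37–20:43 = 10 h 6 min; less 45 min break → 9 h 21 min
Fri: 06:12–17:45 = 11 h 33 min; less 45 min break → 10 h 48 min
Sat: 10:22–21:30 = 11 h 8 min; less 45 min break → 10 h 23 min
Total worked: 48 h 35 min = 2915 min.
Regular 40 h 0 min = 2400 min at £28.25/h; overtime 8 h 35 min = 515 min at £56.50/h.
Pay = (2400 × £28.25 + 515 × £56.50) ÷ 60 = £1614.96.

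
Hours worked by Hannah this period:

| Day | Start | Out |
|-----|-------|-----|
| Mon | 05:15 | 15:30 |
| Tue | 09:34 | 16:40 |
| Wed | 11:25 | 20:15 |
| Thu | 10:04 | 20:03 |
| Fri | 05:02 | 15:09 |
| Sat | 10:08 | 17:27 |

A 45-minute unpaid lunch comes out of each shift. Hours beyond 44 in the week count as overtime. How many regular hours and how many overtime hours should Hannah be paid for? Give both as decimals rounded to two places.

Regular 44.00 hours, overtime 5.10 hours

Mon: 05:15–15:30 = 10 h 15 min; less 45 min break → 9 h 30 min
Tue: 09:34–16:40 = 7 h 6 min; less 45 min break → 6 h 21 min
Wed: 11:25–20:15 = 8 h 50 min; less 45 min break → 8 h 5 min
Thu: 10:04–20:03 = 9 h 59 min; less 45 min break → 9 h 14 min
Fri: 05:02–15:09 = 10 h 7 min; less 45 min break → 9 h 22 min
Sat: 10:08–17:27 = 7 h 19 min; less 45 min break → 6 h 34 min
Total worked: 49 h 6 min = 49.10 h.
Threshold 44 h → overtime 5 h 6 min, regular 44 h 0 min.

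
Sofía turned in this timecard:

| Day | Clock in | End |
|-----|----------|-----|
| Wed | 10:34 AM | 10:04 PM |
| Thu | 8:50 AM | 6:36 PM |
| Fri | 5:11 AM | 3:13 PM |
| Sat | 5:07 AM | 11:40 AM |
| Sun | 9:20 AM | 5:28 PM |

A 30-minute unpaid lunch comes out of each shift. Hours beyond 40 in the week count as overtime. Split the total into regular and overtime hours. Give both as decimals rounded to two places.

Regular 40.00 hours, overtime 3.48 hours

Wed: 10:34 AM–10:04 PM = 11 h 30 min; less 30 min break → 11 h 0 min
Thu: 8:50 AM–6:36 PM = 9 h 46 min; less 30 min break → 9 h 16 min
Fri: 5:11 AM–3:13 PM = 10 h 2 min; less 30 min break → 9 h 32 min
Sat: 5:07 AM–11:40 AM = 6 h 33 min; less 30 min break → 6 h 3 min
Sun: 9:20 AM–5:28 PM = 8 h 8 min; less 30 min break → 7 h 38 min
Total worked: 43 h 29 min = 43.48 h.
Threshold 40 h → overtime 3 h 29 min, regular 40 h 0 min.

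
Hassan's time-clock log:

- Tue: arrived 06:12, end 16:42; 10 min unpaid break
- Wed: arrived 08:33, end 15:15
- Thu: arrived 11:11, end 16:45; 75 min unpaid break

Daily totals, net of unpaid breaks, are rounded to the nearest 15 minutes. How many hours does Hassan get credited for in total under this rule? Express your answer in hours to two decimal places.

21.25 hours

Tue: 06:12–16:42 = 10 h 30 min − 10 min = 10 h 20 min → rounds to 10 h 15 min
Wed: 08:33–15:15 = 6 h 42 min → rounds to 6 h 45 min
Thu: 11:11–16:45 = 5 h 34 min − 75 min = 4 h 19 min → rounds to 4 h 15 min
Total credited: 21 h 15 min.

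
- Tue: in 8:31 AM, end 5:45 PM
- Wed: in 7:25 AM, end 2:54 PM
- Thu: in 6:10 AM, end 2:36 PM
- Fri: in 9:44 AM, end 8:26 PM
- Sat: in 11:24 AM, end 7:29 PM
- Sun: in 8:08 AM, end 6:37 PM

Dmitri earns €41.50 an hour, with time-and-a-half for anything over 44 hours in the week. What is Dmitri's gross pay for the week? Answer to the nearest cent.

Tue: 8:31 AM–5:45 PM = 9 h 14 min
Wed: 7:25 AM–2:54 PM = 7 h 29 min
Thu: 6:10 AM–2:36 PM = 8 h 26 min
Fri: 9:44 AM–8:26 PM = 10 h 42 min
Sat: 11:24 AM–7:29 PM = 8 h 5 min
Sun: 8:08 AM–6:37 PM = 10 h 29 min
Total worked: 54 h 25 min = 3265 min.
Regular 44 h 0 min = 2640 min at €41.50/h; overtime 10 h 25 min = 625 min at €62.25/h.
Pay = (2640 × €41.50 + 625 × €62.25) ÷ 60 = €2474.44.

€2474.44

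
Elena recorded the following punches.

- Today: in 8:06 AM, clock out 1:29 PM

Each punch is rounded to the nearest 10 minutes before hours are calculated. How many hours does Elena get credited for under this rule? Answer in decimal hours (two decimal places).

5.33 hours

Today: in 8:06 AM→8:10 AM, out 1:29 PM→1:30 PM; 5 h 20 min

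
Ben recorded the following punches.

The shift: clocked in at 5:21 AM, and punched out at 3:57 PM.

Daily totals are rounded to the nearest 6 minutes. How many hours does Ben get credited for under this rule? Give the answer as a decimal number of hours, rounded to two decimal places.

10.60 hours

The shift: 5:21 AM–3:57 PM = 10 h 36 min → rounds to 10 h 36 min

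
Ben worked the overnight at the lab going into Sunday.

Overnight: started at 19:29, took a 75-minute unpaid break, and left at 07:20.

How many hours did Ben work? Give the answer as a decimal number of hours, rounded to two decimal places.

10.60 hours

Overnight: 19:29 → midnight = 4 h 31 min; midnight → 07:20 = 7 h 20 min; span 11 h 51 min; less 75 min break → 10 h 36 min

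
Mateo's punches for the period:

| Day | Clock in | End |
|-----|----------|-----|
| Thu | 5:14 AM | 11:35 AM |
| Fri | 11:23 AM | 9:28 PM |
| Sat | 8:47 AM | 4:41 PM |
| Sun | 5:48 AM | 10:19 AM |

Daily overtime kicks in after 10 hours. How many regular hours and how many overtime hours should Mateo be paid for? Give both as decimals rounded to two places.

Regular 28.77 hours, overtime 0.08 hours

Thu: 5:14 AM–11:35 AM = 6 h 21 min
Fri: 11:23 AM–9:28 PM = 10 h 5 min
Sat: 8:47 AM–4:41 PM = 7 h 54 min
Sun: 5:48 AM–10:19 AM = 4 h 31 min
Thu reg 6 h 21 min / OT 0 h 0 min; Fri reg 10 h 0 min / OT 0 h 5 min; Sat reg 7 h 54 min / OT 0 h 0 min; Sun reg 4 h 31 min / OT 0 h 0 min.
Totals: regular 28 h 46 min, overtime 0 h 5 min.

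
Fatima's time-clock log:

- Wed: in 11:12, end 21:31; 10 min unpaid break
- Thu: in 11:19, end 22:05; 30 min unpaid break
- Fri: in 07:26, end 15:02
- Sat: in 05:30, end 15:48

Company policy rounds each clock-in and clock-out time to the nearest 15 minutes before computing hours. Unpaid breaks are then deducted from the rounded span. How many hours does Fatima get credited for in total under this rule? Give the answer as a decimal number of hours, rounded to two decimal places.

38.08 hours

Wed: in 11:12→11:15, out 21:31→21:30; 10 h 15 min − 10 min = 10 h 5 min
Thu: in 11:19→11:15, out 22:05→22:00; 10 h 45 min − 30 min = 10 h 15 min
Fri: in 07:26→07:30, out 15:02→15:00; 7 h 30 min
Sat: in 05:30→05:30, out 15:48→15:45; 10 h 15 min
Total credited: 38 h 5 min.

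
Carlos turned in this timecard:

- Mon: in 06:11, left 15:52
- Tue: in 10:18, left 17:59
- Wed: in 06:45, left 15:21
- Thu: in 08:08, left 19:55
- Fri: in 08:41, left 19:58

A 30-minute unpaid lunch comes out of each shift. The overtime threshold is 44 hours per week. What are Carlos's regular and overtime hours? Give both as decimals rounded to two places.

Regular 44.00 hours, overtime 2.53 hours

Mon: 06:11–15:52 = 9 h 41 min; less 30 min break → 9 h 11 min
Tue: 10:18–17:59 = 7 h 41 min; less 30 min break → 7 h 11 min
Wed: 06:45–15:21 = 8 h 36 min; less 30 min break → 8 h 6 min
Thu: 08:08–19:55 = 11 h 47 min; less 30 min break → 11 h 17 min
Fri: 08:41–19:58 = 11 h 17 min; less 30 min break → 10 h 47 min
Total worked: 46 h 32 min = 46.53 h.
Threshold 44 h → overtime 2 h 32 min, regular 44 h 0 min.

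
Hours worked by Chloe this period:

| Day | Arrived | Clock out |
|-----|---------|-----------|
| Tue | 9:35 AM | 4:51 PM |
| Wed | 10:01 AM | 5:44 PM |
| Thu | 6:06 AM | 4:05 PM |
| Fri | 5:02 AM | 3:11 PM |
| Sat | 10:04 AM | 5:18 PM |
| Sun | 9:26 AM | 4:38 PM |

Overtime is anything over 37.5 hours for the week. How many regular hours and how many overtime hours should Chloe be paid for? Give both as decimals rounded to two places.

Tue: 9:35 AM–4:51 PM = 7 h 16 min
Wed: 10:01 AM–5:44 PM = 7 h 43 min
Thu: 6:06 AM–4:05 PM = 9 h 59 min
Fri: 5:02 AM–3:11 PM = 10 h 9 min
Sat: 10:04 AM–5:18 PM = 7 h 14 min
Sun: 9:26 AM–4:38 PM = 7 h 12 min
Total worked: 49 h 33 min = 49.55 h.
Threshold 37.5 h → overtime 12 h 3 min, regular 37 h 30 min.

Regular 37.50 hours, overtime 12.05 hours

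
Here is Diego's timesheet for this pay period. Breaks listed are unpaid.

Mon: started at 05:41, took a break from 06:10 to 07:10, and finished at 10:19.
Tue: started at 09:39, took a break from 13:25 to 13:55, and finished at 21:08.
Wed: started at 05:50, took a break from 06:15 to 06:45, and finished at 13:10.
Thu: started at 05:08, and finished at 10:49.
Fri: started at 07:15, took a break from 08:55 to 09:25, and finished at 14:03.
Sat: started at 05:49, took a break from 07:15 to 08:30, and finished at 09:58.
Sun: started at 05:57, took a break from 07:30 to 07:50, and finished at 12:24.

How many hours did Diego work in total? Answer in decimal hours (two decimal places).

42.45 hours

Mon: 05:41–10:19 = 4 h 38 min; less 60 min break → 3 h 38 min
Tue: 09:39–21:08 = 11 h 29 min; less 30 min break → 10 h 59 min
Wed: 05:50–13:10 = 7 h 20 min; less 30 min break → 6 h 50 min
Thu: 05:08–10:49 = 5 h 41 min
Fri: 07:15–14:03 = 6 h 48 min; less 30 min break → 6 h 18 min
Sat: 05:49–09:58 = 4 h 9 min; less 75 min break → 2 h 54 min
Sun: 05:57–12:24 = 6 h 27 min; less 20 min break → 6 h 7 min
Total: 3 h 38 min + 10 h 59 min + 6 h 50 min + 5 h 41 min + 6 h 18 min + 2 h 54 min + 6 h 7 min = 42 h 27 min.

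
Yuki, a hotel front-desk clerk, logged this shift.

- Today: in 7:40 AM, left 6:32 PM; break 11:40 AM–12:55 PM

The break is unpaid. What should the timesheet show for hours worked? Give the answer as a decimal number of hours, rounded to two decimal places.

Today: 7:40 AM–6:32 PM = 10 h 52 min; less 75 min break → 9 h 37 min

9.62 hours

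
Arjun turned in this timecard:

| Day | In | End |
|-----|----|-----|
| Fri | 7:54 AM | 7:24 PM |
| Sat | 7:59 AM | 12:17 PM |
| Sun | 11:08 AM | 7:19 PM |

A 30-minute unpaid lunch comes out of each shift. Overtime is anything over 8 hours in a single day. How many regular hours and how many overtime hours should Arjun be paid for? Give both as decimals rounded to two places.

Regular 19.48 hours, overtime 3.00 hours

Fri: 7:54 AM–7:24 PM = 11 h 30 min; less 30 min break → 11 h 0 min
Sat: 7:59 AM–12:17 PM = 4 h 18 min; less 30 min break → 3 h 48 min
Sun: 11:08 AM–7:19 PM = 8 h 11 min; less 30 min break → 7 h 41 min
Fri reg 8 h 0 min / OT 3 h 0 min; Sat reg 3 h 48 min / OT 0 h 0 min; Sun reg 7 h 41 min / OT 0 h 0 min.
Totals: regular 19 h 29 min, overtime 3 h 0 min.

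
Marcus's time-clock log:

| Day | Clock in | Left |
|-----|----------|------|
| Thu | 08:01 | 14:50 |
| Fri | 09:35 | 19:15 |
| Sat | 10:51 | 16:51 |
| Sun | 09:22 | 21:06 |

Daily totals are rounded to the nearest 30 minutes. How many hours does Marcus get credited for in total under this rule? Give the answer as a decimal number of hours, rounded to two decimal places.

34.00 hours

Thu: 08:01–14:50 = 6 h 49 min → rounds to 7 h 0 min
Fri: 09:35–19:15 = 9 h 40 min → rounds to 9 h 30 min
Sat: 10:51–16:51 = 6 h 0 min → rounds to 6 h 0 min
Sun: 09:22–21:06 = 11 h 44 min → rounds to 11 h 30 min
Total credited: 34 h 0 min.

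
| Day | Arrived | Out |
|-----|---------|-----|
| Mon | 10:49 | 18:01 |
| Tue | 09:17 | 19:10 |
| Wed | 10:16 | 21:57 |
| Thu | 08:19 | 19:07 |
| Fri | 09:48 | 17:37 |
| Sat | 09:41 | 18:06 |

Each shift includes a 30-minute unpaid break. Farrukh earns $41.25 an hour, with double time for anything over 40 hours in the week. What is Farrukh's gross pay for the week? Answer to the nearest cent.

Mon: 10:49–18:01 = 7 h 12 min; less 30 min break → 6 h 42 min
Tue: 09:17–19:10 = 9 h 53 min; less 30 min break → 9 h 23 min
Wed: 10:16–21:57 = 11 h 41 min; less 30 min break → 11 h 11 min
Thu: 08:19–19:07 = 10 h 48 min; less 30 min break → 10 h 18 min
Fri: 09:48–17:37 = 7 h 49 min; less 30 min break → 7 h 19 min
Sat: 09:41–18:06 = 8 h 25 min; less 30 min break → 7 h 55 min
Total worked: 52 h 48 min = 3168 min.
Regular 40 h 0 min = 2400 min at $41.25/h; overtime 12 h 48 min = 768 min at $82.50/h.
Pay = (2400 × $41.25 + 768 × $82.50) ÷ 60 = $2706.00.

$2706.00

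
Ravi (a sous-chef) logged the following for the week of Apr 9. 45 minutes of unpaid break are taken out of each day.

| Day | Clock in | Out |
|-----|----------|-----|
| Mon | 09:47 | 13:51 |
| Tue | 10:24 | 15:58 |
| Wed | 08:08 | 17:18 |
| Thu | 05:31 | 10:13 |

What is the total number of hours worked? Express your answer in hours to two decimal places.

Mon: 09:47–13:51 = 4 h 4 min; less 45 min break → 3 h 19 min
Tue: 10:24–15:58 = 5 h 34 min; less 45 min break → 4 h 49 min
Wed: 08:08–17:18 = 9 h 10 min; less 45 min break → 8 h 25 min
Thu: 05:31–10:13 = 4 h 42 min; less 45 min break → 3 h 57 min
Total: 3 h 19 min + 4 h 49 min + 8 h 25 min + 3 h 57 min = 20 h 30 min.

20.50 hours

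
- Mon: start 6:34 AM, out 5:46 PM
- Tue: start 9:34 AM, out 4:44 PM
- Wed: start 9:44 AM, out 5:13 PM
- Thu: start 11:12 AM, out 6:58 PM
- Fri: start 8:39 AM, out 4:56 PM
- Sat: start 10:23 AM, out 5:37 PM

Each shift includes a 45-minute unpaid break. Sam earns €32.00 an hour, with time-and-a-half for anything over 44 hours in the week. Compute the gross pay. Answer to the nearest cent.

€1438.40

Mon: 6:34 AM–5:46 PM = 11 h 12 min; less 45 min break → 10 h 27 min
Tue: 9:34 AM–4:44 PM = 7 h 10 min; less 45 min break → 6 h 25 min
Wed: 9:44 AM–5:13 PM = 7 h 29 min; less 45 min break → 6 h 44 min
Thu: 11:12 AM–6:58 PM = 7 h 46 min; less 45 min break → 7 h 1 min
Fri: 8:39 AM–4:56 PM = 8 h 17 min; less 45 min break → 7 h 32 min
Sat: 10:23 AM–5:37 PM = 7 h 14 min; less 45 min break → 6 h 29 min
Total worked: 44 h 38 min = 2678 min.
Regular 44 h 0 min = 2640 min at €32.00/h; overtime 0 h 38 min = 38 min at €48.00/h.
Pay = (2640 × €32.00 + 38 × €48.00) ÷ 60 = €1438.40.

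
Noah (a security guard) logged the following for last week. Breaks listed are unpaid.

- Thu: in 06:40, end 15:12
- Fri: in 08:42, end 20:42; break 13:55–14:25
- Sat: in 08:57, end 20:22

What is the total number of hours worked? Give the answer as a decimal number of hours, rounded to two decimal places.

Thu: 06:40–15:12 = 8 h 32 min
Fri: 08:42–20:42 = 12 h 0 min; less 30 min break → 11 h 30 min
Sat: 08:57–20:22 = 11 h 25 min
Total: 8 h 32 min + 11 h 30 min + 11 h 25 min = 31 h 27 min.

31.45 hours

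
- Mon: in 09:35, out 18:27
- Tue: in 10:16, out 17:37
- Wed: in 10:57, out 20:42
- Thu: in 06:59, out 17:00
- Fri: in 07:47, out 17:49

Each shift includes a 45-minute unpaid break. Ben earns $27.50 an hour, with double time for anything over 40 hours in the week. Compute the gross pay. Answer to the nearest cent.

$1224.67

Mon: 09:35–18:27 = 8 h 52 min; less 45 min break → 8 h 7 min
Tue: 10:16–17:37 = 7 h 21 min; less 45 min break → 6 h 36 min
Wed: 10:57–20:42 = 9 h 45 min; less 45 min break → 9 h 0 min
Thu: 06:59–17:00 = 10 h 1 min; less 45 min break → 9 h 16 min
Fri: 07:47–17:49 = 10 h 2 min; less 45 min break → 9 h 17 min
Total worked: 42 h 16 min = 2536 min.
Regular 40 h 0 min = 2400 min at $27.50/h; overtime 2 h 16 min = 136 min at $55.00/h.
Pay = (2400 × $27.50 + 136 × $55.00) ÷ 60 = $1224.67.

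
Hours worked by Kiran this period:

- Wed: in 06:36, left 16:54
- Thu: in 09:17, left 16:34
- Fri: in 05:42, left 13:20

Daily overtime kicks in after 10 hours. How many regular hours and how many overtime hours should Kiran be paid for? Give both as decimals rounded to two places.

Wed: 06:36–16:54 = 10 h 18 min
Thu: 09:17–16:34 = 7 h 17 min
Fri: 05:42–13:20 = 7 h 38 min
Wed reg 10 h 0 min / OT 0 h 18 min; Thu reg 7 h 17 min / OT 0 h 0 min; Fri reg 7 h 38 min / OT 0 h 0 min.
Totals: regular 24 h 55 min, overtime 0 h 18 min.

Regular 24.92 hours, overtime 0.30 hours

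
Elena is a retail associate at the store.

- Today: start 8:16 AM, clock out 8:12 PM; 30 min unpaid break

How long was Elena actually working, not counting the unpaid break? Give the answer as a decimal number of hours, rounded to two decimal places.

Today: 8:16 AM–8:12 PM = 11 h 56 min; less 30 min break → 11 h 26 min

11.43 hours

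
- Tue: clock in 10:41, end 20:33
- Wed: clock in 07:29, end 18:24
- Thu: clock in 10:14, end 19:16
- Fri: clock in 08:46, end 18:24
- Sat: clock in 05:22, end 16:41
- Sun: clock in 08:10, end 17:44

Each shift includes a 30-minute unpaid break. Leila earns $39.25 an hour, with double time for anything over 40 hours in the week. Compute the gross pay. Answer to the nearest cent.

$2930.67

Tue: 10:41–20:33 = 9 h 52 min; less 30 min break → 9 h 22 min
Wed: 07:29–18:24 = 10 h 55 min; less 30 min break → 10 h 25 min
Thu: 10:14–19:16 = 9 h 2 min; less 30 min break → 8 h 32 min
Fri: 08:46–18:24 = 9 h 38 min; less 30 min break → 9 h 8 min
Sat: 05:22–16:41 = 11 h 19 min; less 30 min break → 10 h 49 min
Sun: 08:10–17:44 = 9 h 34 min; less 30 min break → 9 h 4 min
Total worked: 57 h 20 min = 3440 min.
Regular 40 h 0 min = 2400 min at $39.25/h; overtime 17 h 20 min = 1040 min at $78.50/h.
Pay = (2400 × $39.25 + 1040 × $78.50) ÷ 60 = $2930.67.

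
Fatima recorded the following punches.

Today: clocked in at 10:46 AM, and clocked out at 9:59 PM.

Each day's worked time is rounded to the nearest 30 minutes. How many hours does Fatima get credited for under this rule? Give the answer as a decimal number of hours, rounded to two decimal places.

Today: 10:46 AM–9:59 PM = 11 h 13 min → rounds to 11 h 0 min

11.00 hours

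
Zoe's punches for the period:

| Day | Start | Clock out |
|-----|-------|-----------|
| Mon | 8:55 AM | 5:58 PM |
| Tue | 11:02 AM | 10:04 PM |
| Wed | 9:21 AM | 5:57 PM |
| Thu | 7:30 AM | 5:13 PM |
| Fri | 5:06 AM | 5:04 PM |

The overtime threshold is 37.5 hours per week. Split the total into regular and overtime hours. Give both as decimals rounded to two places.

Regular 37.50 hours, overtime 12.87 hours

Mon: 8:55 AM–5:58 PM = 9 h 3 min
Tue: 11:02 AM–10:04 PM = 11 h 2 min
Wed: 9:21 AM–5:57 PM = 8 h 36 min
Thu: 7:30 AM–5:13 PM = 9 h 43 min
Fri: 5:06 AM–5:04 PM = 11 h 58 min
Total worked: 50 h 22 min = 50.37 h.
Threshold 37.5 h → overtime 12 h 52 min, regular 37 h 30 min.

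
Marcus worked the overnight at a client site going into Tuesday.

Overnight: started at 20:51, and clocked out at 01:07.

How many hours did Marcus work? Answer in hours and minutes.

Overnight: 20:51 → midnight = 3 h 9 min; midnight → 01:07 = 1 h 7 min; span 4 h 16 min

4 h 16 min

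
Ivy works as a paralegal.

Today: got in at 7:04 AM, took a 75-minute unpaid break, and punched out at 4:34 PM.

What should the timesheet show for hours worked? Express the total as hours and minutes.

Today: 7:04 AM–4:34 PM = 9 h 30 min; less 75 min break → 8 h 15 min

8 h 15 min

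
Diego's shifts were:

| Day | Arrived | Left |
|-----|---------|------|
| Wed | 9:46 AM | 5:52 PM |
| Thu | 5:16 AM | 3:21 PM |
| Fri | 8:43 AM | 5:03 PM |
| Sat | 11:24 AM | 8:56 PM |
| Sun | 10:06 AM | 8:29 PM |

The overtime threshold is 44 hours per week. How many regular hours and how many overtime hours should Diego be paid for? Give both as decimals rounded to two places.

Regular 44.00 hours, overtime 2.43 hours

Wed: 9:46 AM–5:52 PM = 8 h 6 min
Thu: 5:16 AM–3:21 PM = 10 h 5 min
Fri: 8:43 AM–5:03 PM = 8 h 20 min
Sat: 11:24 AM–8:56 PM = 9 h 32 min
Sun: 10:06 AM–8:29 PM = 10 h 23 min
Total worked: 46 h 26 min = 46.43 h.
Threshold 44 h → overtime 2 h 26 min, regular 44 h 0 min.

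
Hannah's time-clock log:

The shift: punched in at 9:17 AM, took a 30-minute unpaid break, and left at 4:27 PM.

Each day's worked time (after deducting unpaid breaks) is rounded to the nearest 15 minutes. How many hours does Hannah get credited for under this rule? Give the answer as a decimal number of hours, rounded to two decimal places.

The shift: 9:17 AM–4:27 PM = 7 h 10 min − 30 min = 6 h 40 min → rounds to 6 h 45 min

6.75 hours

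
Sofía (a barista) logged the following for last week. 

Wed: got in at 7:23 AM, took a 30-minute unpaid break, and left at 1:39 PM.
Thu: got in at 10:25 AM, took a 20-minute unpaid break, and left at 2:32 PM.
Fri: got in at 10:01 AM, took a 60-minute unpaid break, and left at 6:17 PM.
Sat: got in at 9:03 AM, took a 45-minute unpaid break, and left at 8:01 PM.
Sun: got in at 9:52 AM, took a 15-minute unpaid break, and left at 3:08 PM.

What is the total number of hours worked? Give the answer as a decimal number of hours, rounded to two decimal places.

32.05 hours

Wed: 7:23 AM–1:39 PM = 6 h 16 min; less 30 min break → 5 h 46 min
Thu: 10:25 AM–2:32 PM = 4 h 7 min; less 20 min break → 3 h 47 min
Fri: 10:01 AM–6:17 PM = 8 h 16 min; less 60 min break → 7 h 16 min
Sat: 9:03 AM–8:01 PM = 10 h 58 min; less 45 min break → 10 h 13 min
Sun: 9:52 AM–3:08 PM = 5 h 16 min; less 15 min break → 5 h 1 min
Total: 5 h 46 min + 3 h 47 min + 7 h 16 min + 10 h 13 min + 5 h 1 min = 32 h 3 min.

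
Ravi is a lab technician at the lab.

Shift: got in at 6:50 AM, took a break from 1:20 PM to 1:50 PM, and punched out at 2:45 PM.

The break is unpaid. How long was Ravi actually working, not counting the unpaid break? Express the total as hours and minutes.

Shift: 6:50 AM–2:45 PM = 7 h 55 min; less 30 min break → 7 h 25 min

7 h 25 min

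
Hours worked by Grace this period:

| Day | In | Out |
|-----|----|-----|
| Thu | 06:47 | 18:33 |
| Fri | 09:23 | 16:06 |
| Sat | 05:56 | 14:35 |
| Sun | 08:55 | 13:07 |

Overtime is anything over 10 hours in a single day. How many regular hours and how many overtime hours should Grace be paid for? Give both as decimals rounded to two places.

Thu: 06:47–18:33 = 11 h 46 min
Fri: 09:23–16:06 = 6 h 43 min
Sat: 05:56–14:35 = 8 h 39 min
Sun: 08:55–13:07 = 4 h 12 min
Thu reg 10 h 0 min / OT 1 h 46 min; Fri reg 6 h 43 min / OT 0 h 0 min; Sat reg 8 h 39 min / OT 0 h 0 min; Sun reg 4 h 12 min / OT 0 h 0 min.
Totals: regular 29 h 34 min, overtime 1 h 46 min.

Regular 29.57 hours, overtime 1.77 hours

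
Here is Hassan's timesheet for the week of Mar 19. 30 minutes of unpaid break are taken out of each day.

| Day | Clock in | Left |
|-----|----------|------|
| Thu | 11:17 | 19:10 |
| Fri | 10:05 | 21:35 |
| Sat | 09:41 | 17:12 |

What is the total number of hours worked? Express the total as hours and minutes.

Thu: 11:17–19:10 = 7 h 53 min; less 30 min break → 7 h 23 min
Fri: 10:05–21:35 = 11 h 30 min; less 30 min break → 11 h 0 min
Sat: 09:41–17:12 = 7 h 31 min; less 30 min break → 7 h 1 min
Total: 7 h 23 min + 11 h 0 min + 7 h 1 min = 25 h 24 min.

25 h 24 min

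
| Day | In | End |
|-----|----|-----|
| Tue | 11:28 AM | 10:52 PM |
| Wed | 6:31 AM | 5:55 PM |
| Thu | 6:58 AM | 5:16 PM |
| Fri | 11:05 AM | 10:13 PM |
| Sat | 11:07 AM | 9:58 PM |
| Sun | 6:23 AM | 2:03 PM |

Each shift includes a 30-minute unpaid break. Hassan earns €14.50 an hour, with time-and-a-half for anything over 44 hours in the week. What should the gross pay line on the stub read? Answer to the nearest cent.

Tue: 11:28 AM–10:52 PM = 11 h 24 min; less 30 min break → 10 h 54 min
Wed: 6:31 AM–5:55 PM = 11 h 24 min; less 30 min break → 10 h 54 min
Thu: 6:58 AM–5:16 PM = 10 h 18 min; less 30 min break → 9 h 48 min
Fri: 11:05 AM–10:13 PM = 11 h 8 min; less 30 min break → 10 h 38 min
Sat: 11:07 AM–9:58 PM = 10 h 51 min; less 30 min break → 10 h 21 min
Sun: 6:23 AM–2:03 PM = 7 h 40 min; less 30 min break → 7 h 10 min
Total worked: 59 h 45 min = 3585 min.
Regular 44 h 0 min = 2640 min at €14.50/h; overtime 15 h 45 min = 945 min at €21.75/h.
Pay = (2640 × €14.50 + 945 × €21.75) ÷ 60 = €980.56.

€980.56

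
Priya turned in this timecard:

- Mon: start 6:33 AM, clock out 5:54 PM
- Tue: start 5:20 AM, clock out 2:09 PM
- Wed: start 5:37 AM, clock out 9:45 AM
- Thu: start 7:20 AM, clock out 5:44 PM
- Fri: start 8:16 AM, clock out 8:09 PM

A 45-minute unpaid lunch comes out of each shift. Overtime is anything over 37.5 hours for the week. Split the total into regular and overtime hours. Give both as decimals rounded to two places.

Regular 37.50 hours, overtime 5.33 hours

Mon: 6:33 AM–5:54 PM = 11 h 21 min; less 45 min break → 10 h 36 min
Tue: 5:20 AM–2:09 PM = 8 h 49 min; less 45 min break → 8 h 4 min
Wed: 5:37 AM–9:45 AM = 4 h 8 min; less 45 min break → 3 h 23 min
Thu: 7:20 AM–5:44 PM = 10 h 24 min; less 45 min break → 9 h 39 min
Fri: 8:16 AM–8:09 PM = 11 h 53 min; less 45 min break → 11 h 8 min
Total worked: 42 h 50 min = 42.83 h.
Threshold 37.5 h → overtime 5 h 20 min, regular 37 h 30 min.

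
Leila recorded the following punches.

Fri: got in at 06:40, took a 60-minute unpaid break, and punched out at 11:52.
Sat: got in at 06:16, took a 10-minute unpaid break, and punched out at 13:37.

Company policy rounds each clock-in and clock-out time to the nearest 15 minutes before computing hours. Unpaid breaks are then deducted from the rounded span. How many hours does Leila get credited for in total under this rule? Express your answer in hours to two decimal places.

Fri: in 06:40→06:45, out 11:52→11:45; 5 h 0 min − 60 min = 4 h 0 min
Sat: in 06:16→06:15, out 13:37→13:30; 7 h 15 min − 10 min = 7 h 5 min
Total credited: 11 h 5 min.

11.08 hours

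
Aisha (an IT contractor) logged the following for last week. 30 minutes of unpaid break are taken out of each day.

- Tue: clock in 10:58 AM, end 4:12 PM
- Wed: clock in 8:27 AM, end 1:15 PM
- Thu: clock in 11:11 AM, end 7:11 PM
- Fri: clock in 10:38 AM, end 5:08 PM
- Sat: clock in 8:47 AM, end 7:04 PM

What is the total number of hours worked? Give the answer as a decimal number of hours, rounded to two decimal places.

Tue: 10:58 AM–4:12 PM = 5 h 14 min; less 30 min break → 4 h 44 min
Wed: 8:27 AM–1:15 PM = 4 h 48 min; less 30 min break → 4 h 18 min
Thu: 11:11 AM–7:11 PM = 8 h 0 min; less 30 min break → 7 h 30 min
Fri: 10:38 AM–5:08 PM = 6 h 30 min; less 30 min break → 6 h 0 min
Sat: 8:47 AM–7:04 PM = 10 h 17 min; less 30 min break → 9 h 47 min
Total: 4 h 44 min + 4 h 18 min + 7 h 30 min + 6 h 0 min + 9 h 47 min = 32 h 19 min.

32.32 hours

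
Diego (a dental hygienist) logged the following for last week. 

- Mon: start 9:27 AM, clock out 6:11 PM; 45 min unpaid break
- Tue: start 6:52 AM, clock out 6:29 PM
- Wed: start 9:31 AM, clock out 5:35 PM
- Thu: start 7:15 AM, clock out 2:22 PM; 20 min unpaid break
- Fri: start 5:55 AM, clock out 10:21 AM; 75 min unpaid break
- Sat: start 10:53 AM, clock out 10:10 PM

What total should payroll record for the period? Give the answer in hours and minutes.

48 h 55 min

Mon: 9:27 AM–6:11 PM = 8 h 44 min; less 45 min break → 7 h 59 min
Tue: 6:52 AM–6:29 PM = 11 h 37 min
Wed: 9:31 AM–5:35 PM = 8 h 4 min
Thu: 7:15 AM–2:22 PM = 7 h 7 min; less 20 min break → 6 h 47 min
Fri: 5:55 AM–10:21 AM = 4 h 26 min; less 75 min break → 3 h 11 min
Sat: 10:53 AM–10:10 PM = 11 h 17 min
Total: 7 h 59 min + 11 h 37 min + 8 h 4 min + 6 h 47 min + 3 h 11 min + 11 h 17 min = 48 h 55 min.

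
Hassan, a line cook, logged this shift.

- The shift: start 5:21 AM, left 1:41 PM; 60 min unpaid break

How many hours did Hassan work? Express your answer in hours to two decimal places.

The shift: 5:21 AM–1:41 PM = 8 h 20 min; less 60 min break → 7 h 20 min

7.33 hours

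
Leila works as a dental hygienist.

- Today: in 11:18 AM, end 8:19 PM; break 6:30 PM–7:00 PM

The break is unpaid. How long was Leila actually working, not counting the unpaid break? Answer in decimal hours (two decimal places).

Today: 11:18 AM–8:19 PM = 9 h 1 min; less 30 min break → 8 h 31 min

8.52 hours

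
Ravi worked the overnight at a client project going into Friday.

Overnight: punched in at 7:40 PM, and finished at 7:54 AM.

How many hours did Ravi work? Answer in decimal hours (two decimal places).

Overnight: 7:40 PM → midnight = 4 h 20 min; midnight → 7:54 AM = 7 h 54 min; span 12 h 14 min

12.23 hours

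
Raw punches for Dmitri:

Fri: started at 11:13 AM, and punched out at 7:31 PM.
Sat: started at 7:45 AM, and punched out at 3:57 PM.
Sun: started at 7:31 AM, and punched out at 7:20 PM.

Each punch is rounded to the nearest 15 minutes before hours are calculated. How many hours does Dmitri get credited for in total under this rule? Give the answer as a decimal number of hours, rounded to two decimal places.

Fri: in 11:13 AM→11:15 AM, out 7:31 PM→7:30 PM; 8 h 15 min
Sat: in 7:45 AM→7:45 AM, out 3:57 PM→4:00 PM; 8 h 15 min
Sun: in 7:31 AM→7:30 AM, out 7:20 PM→7:15 PM; 11 h 45 min
Total credited: 28 h 15 min.

28.25 hours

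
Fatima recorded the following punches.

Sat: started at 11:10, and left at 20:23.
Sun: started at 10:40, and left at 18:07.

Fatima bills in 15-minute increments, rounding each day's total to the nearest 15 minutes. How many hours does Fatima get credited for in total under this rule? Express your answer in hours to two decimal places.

Sat: 11:10–20:23 = 9 h 13 min → rounds to 9 h 15 min
Sun: 10:40–18:07 = 7 h 27 min → rounds to 7 h 30 min
Total credited: 16 h 45 min.

16.75 hours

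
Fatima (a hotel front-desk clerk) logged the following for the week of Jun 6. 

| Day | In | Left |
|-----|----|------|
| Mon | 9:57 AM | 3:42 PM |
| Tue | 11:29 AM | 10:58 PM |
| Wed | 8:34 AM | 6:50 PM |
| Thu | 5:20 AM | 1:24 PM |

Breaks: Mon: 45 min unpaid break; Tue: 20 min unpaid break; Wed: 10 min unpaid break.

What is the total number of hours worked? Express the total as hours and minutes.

Mon: 9:57 AM–3:42 PM = 5 h 45 min; less 45 min break → 5 h 0 min
Tue: 11:29 AM–10:58 PM = 11 h 29 min; less 20 min break → 11 h 9 min
Wed: 8:34 AM–6:50 PM = 10 h 16 min; less 10 min break → 10 h 6 min
Thu: 5:20 AM–1:24 PM = 8 h 4 min
Total: 5 h 0 min + 11 h 9 min + 10 h 6 min + 8 h 4 min = 34 h 19 min.

34 h 19 min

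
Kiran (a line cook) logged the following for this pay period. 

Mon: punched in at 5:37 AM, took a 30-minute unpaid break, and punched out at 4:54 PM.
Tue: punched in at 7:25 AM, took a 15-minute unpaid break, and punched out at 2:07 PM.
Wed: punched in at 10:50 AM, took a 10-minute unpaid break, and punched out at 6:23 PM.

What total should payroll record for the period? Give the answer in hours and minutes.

Mon: 5:37 AM–4:54 PM = 11 h 17 min; less 30 min break → 10 h 47 min
Tue: 7:25 AM–2:07 PM = 6 h 42 min; less 15 min break → 6 h 27 min
Wed: 10:50 AM–6:23 PM = 7 h 33 min; less 10 min break → 7 h 23 min
Total: 10 h 47 min + 6 h 27 min + 7 h 23 min = 24 h 37 min.

24 h 37 min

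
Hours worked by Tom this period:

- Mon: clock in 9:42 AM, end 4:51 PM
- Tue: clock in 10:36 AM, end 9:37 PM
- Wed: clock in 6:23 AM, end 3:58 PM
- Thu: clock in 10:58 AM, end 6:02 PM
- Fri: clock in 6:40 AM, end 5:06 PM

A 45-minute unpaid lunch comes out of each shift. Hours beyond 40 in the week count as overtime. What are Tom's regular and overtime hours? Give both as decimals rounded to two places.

Regular 40.00 hours, overtime 1.50 hours

Mon: 9:42 AM–4:51 PM = 7 h 9 min; less 45 min break → 6 h 24 min
Tue: 10:36 AM–9:37 PM = 11 h 1 min; less 45 min break → 10 h 16 min
Wed: 6:23 AM–3:58 PM = 9 h 35 min; less 45 min break → 8 h 50 min
Thu: 10:58 AM–6:02 PM = 7 h 4 min; less 45 min break → 6 h 19 min
Fri: 6:40 AM–5:06 PM = 10 h 26 min; less 45 min break → 9 h 41 min
Total worked: 41 h 30 min = 41.50 h.
Threshold 40 h → overtime 1 h 30 min, regular 40 h 0 min.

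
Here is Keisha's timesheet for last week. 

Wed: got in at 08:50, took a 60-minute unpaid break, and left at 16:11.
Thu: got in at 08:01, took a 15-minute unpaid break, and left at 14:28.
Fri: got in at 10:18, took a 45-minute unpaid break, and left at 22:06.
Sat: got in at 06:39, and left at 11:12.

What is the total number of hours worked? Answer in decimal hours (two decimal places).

28.15 hours

Wed: 08:50–16:11 = 7 h 21 min; less 60 min break → 6 h 21 min
Thu: 08:01–14:28 = 6 h 27 min; less 15 min break → 6 h 12 min
Fri: 10:18–22:06 = 11 h 48 min; less 45 min break → 11 h 3 min
Sat: 06:39–11:12 = 4 h 33 min
Total: 6 h 21 min + 6 h 12 min + 11 h 3 min + 4 h 33 min = 28 h 9 min.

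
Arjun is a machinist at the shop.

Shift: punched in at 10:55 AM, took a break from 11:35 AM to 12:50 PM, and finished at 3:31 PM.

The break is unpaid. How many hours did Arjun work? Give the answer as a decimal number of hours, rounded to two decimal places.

Shift: 10:55 AM–3:31 PM = 4 h 36 min; less 75 min break → 3 h 21 min

3.35 hours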